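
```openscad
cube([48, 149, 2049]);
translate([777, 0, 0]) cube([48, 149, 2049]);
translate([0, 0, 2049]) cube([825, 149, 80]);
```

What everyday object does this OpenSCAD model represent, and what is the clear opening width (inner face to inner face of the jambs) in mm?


A door frame. The clear opening width is 729 mm.

Two 2049 mm tall posts with a header on top — a door frame. The left jamb is 48 mm wide at x = 0; the right jamb starts at x = 777. The clear opening is 777 − 48 = 729 mm.


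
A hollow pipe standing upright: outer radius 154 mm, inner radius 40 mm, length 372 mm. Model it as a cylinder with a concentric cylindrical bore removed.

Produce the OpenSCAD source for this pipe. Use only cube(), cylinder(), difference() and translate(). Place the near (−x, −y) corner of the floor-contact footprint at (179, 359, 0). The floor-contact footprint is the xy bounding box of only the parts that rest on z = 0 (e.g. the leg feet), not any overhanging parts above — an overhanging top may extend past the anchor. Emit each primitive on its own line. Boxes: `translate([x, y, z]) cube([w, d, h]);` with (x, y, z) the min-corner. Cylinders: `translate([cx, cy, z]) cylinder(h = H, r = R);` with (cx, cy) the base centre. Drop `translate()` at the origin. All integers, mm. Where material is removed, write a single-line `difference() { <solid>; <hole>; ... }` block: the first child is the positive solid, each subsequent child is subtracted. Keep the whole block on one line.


difference() { translate([333, 513, 0]) cylinder(h = 372, r = 154); translate([333, 513, 0]) cylinder(h = 372, r = 40); }


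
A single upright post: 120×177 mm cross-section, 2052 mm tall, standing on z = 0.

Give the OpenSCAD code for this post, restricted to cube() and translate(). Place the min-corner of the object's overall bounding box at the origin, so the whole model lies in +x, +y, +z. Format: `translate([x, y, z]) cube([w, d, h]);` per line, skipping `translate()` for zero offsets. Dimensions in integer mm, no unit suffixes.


cube([120, 177, 2052]);


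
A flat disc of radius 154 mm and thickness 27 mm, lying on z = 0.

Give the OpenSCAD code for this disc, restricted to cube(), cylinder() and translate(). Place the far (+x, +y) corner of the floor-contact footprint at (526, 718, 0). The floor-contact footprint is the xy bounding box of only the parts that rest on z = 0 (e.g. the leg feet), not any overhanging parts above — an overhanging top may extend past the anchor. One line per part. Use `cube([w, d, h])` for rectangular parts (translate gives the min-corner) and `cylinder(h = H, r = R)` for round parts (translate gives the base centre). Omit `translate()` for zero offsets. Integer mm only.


translate([372, 564, 0]) cylinder(h = 27, r = 154);


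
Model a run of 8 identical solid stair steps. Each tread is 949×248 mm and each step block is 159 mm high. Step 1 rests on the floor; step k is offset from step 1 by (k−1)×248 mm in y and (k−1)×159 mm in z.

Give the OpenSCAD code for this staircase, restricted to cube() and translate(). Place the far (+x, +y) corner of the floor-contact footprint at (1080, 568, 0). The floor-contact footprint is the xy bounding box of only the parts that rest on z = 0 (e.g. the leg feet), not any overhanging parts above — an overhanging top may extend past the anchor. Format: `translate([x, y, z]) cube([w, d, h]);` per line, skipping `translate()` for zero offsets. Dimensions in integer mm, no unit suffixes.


translate([131, 320, 0]) cube([949, 248, 159]);
translate([131, 568, 159]) cube([949, 248, 159]);
translate([131, 816, 318]) cube([949, 248, 159]);
translate([131, 1064, 477]) cube([949, 248, 159]);
translate([131, 1312, 636]) cube([949, 248, 159]);
translate([131, 1560, 795]) cube([949, 248, 159]);
translate([131, 1808, 954]) cube([949, 248, 159]);
translate([131, 2056, 1113]) cube([949, 248, 159]);


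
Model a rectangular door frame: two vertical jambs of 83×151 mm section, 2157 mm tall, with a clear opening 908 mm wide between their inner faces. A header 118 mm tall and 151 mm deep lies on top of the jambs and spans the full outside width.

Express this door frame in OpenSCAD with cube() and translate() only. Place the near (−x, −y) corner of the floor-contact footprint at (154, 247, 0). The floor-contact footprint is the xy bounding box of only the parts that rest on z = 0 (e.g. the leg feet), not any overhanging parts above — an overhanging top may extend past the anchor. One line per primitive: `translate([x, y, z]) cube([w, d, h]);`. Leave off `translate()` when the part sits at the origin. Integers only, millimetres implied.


translate([154, 247, 0]) cube([83, 151, 2157]);
translate([1145, 247, 0]) cube([83, 151, 2157]);
translate([154, 247, 2157]) cube([1074, 151, 118]);


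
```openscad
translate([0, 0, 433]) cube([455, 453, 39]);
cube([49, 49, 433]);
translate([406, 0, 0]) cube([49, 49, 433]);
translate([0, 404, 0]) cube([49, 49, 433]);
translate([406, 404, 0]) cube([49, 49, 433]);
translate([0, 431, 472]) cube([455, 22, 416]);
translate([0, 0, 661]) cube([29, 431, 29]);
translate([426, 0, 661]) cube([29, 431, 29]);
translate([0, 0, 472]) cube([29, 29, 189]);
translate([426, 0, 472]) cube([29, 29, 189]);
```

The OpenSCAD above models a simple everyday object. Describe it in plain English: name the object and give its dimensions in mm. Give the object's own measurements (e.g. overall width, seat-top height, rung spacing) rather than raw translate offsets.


A chair. The seat is a 455×453×39 mm slab with its top at z = 472 mm, on four 49×49 mm corner legs (flush with the seat edges, standing on z = 0). A flat backrest 22 mm thick, 416 mm tall, spans the full seat width and rises from the seat top along its +y edge, rear face flush with the rear of the seat. Two armrests of 29×29 mm section run along each side from the seat's front edge to the front of the backrest, top faces 218 mm above the seat top and outer faces flush with the seat's x-edges; a 29×29 mm post under the front of each armrest stands on the seat at the front corner.


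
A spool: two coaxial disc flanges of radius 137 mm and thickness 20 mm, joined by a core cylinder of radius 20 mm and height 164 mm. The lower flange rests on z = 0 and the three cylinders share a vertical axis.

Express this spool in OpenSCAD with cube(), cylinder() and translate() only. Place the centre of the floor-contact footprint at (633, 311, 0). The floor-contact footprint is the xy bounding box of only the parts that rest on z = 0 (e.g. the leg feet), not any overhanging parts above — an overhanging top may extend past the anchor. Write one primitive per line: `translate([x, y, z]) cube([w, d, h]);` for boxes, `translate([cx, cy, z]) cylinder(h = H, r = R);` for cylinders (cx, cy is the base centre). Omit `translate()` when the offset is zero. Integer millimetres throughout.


translate([633, 311, 0]) cylinder(h = 20, r = 137);
translate([633, 311, 20]) cylinder(h = 164, r = 20);
translate([633, 311, 184]) cylinder(h = 20, r = 137);


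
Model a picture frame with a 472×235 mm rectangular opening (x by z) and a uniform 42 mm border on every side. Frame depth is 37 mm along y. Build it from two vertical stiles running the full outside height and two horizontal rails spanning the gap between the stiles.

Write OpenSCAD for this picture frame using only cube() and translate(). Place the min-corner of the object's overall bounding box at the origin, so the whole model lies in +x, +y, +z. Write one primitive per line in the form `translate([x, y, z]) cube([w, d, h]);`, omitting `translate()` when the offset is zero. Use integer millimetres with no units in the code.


cube([42, 37, 319]);
translate([514, 0, 0]) cube([42, 37, 319]);
translate([42, 0, 0]) cube([472, 37, 42]);
translate([42, 0, 277]) cube([472, 37, 42]);


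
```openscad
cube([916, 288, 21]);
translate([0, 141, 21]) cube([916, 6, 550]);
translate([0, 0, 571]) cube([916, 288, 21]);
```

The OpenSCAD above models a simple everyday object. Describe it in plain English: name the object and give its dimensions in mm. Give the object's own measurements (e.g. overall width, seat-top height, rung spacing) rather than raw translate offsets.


An I-beam lying along x, 916 mm long. Overall section height 592 mm. Two flanges 288 mm wide (y) and 21 mm thick, one on the floor and one at the top; a web 6 mm thick runs between them, centred on the flange width.


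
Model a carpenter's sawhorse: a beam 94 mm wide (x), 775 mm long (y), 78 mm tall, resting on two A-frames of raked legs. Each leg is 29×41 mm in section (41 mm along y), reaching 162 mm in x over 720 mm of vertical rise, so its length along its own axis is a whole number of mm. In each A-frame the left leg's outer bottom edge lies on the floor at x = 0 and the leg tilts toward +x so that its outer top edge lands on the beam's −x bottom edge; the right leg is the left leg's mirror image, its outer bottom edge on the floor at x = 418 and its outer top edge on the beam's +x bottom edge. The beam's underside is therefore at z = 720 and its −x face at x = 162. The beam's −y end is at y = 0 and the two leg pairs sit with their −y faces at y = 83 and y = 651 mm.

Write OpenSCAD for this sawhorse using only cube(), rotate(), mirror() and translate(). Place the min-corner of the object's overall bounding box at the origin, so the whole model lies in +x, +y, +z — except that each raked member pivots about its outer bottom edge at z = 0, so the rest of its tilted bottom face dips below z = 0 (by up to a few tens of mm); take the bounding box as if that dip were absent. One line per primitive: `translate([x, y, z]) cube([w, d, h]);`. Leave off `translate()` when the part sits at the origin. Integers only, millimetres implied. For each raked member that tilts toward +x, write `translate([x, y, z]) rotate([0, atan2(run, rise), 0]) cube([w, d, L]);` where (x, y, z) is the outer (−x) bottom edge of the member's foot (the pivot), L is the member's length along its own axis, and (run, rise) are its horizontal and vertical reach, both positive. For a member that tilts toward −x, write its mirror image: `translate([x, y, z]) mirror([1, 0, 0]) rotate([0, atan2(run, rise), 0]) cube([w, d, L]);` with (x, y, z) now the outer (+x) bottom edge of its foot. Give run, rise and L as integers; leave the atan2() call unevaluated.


translate([162, 0, 720]) cube([94, 775, 78]);
translate([0, 83, 0]) rotate([0, atan2(162, 720), 0]) cube([29, 41, 738]);
translate([418, 83, 0]) mirror([1, 0, 0]) rotate([0, atan2(162, 720), 0]) cube([29, 41, 738]);
translate([0, 651, 0]) rotate([0, atan2(162, 720), 0]) cube([29, 41, 738]);
translate([418, 651, 0]) mirror([1, 0, 0]) rotate([0, atan2(162, 720), 0]) cube([29, 41, 738]);


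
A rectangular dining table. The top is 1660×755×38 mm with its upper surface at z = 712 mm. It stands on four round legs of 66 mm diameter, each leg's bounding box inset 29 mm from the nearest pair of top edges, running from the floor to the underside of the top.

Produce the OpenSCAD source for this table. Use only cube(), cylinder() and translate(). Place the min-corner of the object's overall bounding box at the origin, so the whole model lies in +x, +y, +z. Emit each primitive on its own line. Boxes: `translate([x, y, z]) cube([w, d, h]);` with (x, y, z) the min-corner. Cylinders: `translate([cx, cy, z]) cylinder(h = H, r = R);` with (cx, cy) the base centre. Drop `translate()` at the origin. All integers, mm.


// leg_h = 712 - 38 = 674
translate([0, 0, 674]) cube([1660, 755, 38]);
translate([62, 62, 0]) cylinder(h = 674, r = 33);
translate([1598, 62, 0]) cylinder(h = 674, r = 33);
translate([62, 693, 0]) cylinder(h = 674, r = 33);
translate([1598, 693, 0]) cylinder(h = 674, r = 33);


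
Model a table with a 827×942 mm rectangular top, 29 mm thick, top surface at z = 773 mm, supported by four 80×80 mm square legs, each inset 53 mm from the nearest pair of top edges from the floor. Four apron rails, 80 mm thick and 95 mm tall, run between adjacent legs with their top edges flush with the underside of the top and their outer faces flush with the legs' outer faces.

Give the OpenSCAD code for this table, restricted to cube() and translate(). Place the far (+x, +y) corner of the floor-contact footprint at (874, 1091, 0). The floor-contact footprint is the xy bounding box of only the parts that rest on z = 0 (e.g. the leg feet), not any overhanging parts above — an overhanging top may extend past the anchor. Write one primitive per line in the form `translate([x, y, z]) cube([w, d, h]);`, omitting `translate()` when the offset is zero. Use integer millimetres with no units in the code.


// leg_h = 773 - 29 = 744
// apron z = 744 - 95 = 649
translate([100, 202, 744]) cube([827, 942, 29]);
translate([153, 255, 0]) cube([80, 80, 744]);
translate([794, 255, 0]) cube([80, 80, 744]);
translate([153, 1011, 0]) cube([80, 80, 744]);
translate([794, 1011, 0]) cube([80, 80, 744]);
translate([233, 255, 649]) cube([561, 80, 95]);
translate([233, 1011, 649]) cube([561, 80, 95]);
translate([153, 335, 649]) cube([80, 676, 95]);
translate([794, 335, 649]) cube([80, 676, 95]);


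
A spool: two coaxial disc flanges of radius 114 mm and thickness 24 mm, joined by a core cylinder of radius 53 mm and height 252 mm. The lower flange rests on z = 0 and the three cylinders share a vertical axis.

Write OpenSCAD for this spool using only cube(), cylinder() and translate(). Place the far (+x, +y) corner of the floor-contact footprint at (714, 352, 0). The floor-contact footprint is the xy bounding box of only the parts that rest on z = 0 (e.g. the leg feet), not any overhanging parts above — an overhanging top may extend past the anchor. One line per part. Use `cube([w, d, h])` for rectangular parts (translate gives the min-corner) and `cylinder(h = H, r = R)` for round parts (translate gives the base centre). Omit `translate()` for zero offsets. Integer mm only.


translate([600, 238, 0]) cylinder(h = 24, r = 114);
translate([600, 238, 24]) cylinder(h = 252, r = 53);
translate([600, 238, 276]) cylinder(h = 24, r = 114);


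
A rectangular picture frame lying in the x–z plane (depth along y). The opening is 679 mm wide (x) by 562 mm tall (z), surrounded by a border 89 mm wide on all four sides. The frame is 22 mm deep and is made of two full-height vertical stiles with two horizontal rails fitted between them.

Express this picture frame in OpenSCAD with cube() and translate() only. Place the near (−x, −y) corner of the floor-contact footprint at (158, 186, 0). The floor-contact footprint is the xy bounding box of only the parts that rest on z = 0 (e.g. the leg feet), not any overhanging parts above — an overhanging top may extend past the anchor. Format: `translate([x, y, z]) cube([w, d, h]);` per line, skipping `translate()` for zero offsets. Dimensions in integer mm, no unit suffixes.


translate([158, 186, 0]) cube([89, 22, 740]);
translate([926, 186, 0]) cube([89, 22, 740]);
translate([247, 186, 0]) cube([679, 22, 89]);
translate([247, 186, 651]) cube([679, 22, 89]);


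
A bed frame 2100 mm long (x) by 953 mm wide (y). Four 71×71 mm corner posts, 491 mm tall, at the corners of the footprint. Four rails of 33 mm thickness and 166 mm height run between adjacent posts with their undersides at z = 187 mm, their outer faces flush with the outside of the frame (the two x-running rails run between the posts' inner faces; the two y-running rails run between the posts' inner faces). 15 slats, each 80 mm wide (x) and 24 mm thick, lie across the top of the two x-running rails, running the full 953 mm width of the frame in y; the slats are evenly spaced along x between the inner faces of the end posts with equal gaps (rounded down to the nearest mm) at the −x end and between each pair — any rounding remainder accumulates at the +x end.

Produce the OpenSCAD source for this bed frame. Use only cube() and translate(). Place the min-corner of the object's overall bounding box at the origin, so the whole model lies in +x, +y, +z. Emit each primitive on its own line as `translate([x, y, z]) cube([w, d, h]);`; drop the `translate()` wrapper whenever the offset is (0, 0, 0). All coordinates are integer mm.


cube([71, 71, 491]);
translate([0, 882, 0]) cube([71, 71, 491]);
translate([2029, 0, 0]) cube([71, 71, 491]);
translate([2029, 882, 0]) cube([71, 71, 491]);
translate([71, 0, 187]) cube([1958, 33, 166]);
translate([71, 920, 187]) cube([1958, 33, 166]);
translate([0, 71, 187]) cube([33, 811, 166]);
translate([2067, 71, 187]) cube([33, 811, 166]);
translate([118, 0, 353]) cube([80, 953, 24]);
translate([245, 0, 353]) cube([80, 953, 24]);
translate([372, 0, 353]) cube([80, 953, 24]);
translate([499, 0, 353]) cube([80, 953, 24]);
translate([626, 0, 353]) cube([80, 953, 24]);
translate([753, 0, 353]) cube([80, 953, 24]);
translate([880, 0, 353]) cube([80, 953, 24]);
translate([1007, 0, 353]) cube([80, 953, 24]);
translate([1134, 0, 353]) cube([80, 953, 24]);
translate([1261, 0, 353]) cube([80, 953, 24]);
translate([1388, 0, 353]) cube([80, 953, 24]);
translate([1515, 0, 353]) cube([80, 953, 24]);
translate([1642, 0, 353]) cube([80, 953, 24]);
translate([1769, 0, 353]) cube([80, 953, 24]);
translate([1896, 0, 353]) cube([80, 953, 24]);


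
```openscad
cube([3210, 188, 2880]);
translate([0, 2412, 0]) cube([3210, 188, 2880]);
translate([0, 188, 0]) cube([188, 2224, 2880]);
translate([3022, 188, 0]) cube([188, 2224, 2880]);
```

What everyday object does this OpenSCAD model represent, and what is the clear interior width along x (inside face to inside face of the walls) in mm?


A house (or room) frame. The interior width is 2834 mm.

Four 2880 mm walls enclosing a rectangle with no floor or roof — a room or house frame. Outside width is 3210 mm and wall thickness is 188 mm, so the interior width is 3210 − 2 × 188 = 2834 mm.


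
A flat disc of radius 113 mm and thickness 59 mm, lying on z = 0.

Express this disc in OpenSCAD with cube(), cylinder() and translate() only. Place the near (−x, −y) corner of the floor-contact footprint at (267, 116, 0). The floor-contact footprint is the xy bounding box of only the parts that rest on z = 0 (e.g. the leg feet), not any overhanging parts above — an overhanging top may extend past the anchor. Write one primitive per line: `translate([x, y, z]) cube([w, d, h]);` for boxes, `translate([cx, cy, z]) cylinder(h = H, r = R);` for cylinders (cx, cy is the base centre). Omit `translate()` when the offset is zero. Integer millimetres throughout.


translate([380, 229, 0]) cylinder(h = 59, r = 113);


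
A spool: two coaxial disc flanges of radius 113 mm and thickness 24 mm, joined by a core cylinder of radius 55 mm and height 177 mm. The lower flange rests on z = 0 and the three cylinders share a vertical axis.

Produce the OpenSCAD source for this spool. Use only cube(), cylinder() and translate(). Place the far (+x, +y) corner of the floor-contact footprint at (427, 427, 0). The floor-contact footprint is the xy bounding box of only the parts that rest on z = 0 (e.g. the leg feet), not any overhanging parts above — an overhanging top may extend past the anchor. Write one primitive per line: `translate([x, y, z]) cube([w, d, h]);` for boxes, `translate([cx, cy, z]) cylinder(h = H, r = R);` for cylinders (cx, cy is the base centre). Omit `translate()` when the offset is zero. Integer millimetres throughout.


translate([314, 314, 0]) cylinder(h = 24, r = 113);
translate([314, 314, 24]) cylinder(h = 177, r = 55);
translate([314, 314, 201]) cylinder(h = 24, r = 113);


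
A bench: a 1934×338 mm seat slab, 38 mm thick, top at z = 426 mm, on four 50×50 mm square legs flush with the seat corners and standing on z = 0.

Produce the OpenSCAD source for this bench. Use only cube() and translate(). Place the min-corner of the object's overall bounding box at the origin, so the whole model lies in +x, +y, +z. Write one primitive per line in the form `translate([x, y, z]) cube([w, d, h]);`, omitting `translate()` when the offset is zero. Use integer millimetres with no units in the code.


translate([0, 0, 388]) cube([1934, 338, 38]);
cube([50, 50, 388]);
translate([0, 288, 0]) cube([50, 50, 388]);
translate([1884, 0, 0]) cube([50, 50, 388]);
translate([1884, 288, 0]) cube([50, 50, 388]);


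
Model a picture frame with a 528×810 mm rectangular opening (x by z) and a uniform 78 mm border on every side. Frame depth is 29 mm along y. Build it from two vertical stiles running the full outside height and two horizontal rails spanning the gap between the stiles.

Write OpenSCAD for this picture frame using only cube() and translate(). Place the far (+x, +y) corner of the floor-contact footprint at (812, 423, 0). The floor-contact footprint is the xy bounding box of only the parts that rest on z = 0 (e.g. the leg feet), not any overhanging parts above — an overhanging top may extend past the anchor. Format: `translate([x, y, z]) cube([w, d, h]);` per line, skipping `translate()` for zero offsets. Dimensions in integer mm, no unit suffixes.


translate([128, 394, 0]) cube([78, 29, 966]);
translate([734, 394, 0]) cube([78, 29, 966]);
translate([206, 394, 0]) cube([528, 29, 78]);
translate([206, 394, 888]) cube([528, 29, 78]);


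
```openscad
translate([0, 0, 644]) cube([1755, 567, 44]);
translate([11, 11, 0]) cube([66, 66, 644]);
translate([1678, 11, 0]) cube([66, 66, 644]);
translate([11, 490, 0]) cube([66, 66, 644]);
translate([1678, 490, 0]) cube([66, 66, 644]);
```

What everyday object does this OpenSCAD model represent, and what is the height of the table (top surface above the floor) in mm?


A table. The table height is 688 mm.

A 1755×567×44 slab sits at z = 644 on four 66 mm square posts — a table. The top surface is at 644 + 44 = 688 mm.


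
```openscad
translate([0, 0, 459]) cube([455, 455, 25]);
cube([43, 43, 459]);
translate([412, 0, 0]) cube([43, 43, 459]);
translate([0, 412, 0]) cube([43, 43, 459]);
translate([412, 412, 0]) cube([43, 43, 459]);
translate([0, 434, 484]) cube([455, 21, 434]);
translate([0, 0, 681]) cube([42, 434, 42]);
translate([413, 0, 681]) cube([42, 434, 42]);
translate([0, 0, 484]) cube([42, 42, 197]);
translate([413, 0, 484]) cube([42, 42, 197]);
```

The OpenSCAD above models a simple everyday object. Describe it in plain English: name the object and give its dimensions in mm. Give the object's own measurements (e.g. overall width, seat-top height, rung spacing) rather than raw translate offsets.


A chair. The seat is a 455×455×25 mm slab with its top at z = 484 mm, on four 43×43 mm corner legs (flush with the seat edges, standing on z = 0). A flat backrest 21 mm thick, 434 mm tall, spans the full seat width and rises from the seat top along its +y edge, rear face flush with the rear of the seat. Two armrests of 42×42 mm section run along each side from the seat's front edge to the front of the backrest, top faces 239 mm above the seat top and outer faces flush with the seat's x-edges; a 42×42 mm post under the front of each armrest stands on the seat at the front corner.


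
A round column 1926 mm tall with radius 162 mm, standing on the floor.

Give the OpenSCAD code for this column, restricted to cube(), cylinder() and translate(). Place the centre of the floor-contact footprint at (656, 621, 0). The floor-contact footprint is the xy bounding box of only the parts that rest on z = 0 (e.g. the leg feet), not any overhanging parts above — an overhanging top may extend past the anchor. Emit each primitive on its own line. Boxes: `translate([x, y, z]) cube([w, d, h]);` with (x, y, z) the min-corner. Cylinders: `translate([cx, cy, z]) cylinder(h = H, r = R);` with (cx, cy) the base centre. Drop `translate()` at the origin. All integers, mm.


translate([656, 621, 0]) cylinder(h = 1926, r = 162);


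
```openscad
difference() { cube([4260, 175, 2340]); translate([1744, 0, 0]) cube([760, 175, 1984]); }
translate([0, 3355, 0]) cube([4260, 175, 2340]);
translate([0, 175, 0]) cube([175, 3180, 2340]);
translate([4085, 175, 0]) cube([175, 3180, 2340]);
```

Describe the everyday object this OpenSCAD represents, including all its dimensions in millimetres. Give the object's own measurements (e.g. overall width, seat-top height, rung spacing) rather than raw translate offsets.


A single room: four walls, each 2340 mm tall and 175 mm thick, enclosing an outside footprint 4260×3530 mm (x × y), no floor or roof. The front and back walls (−y and +y sides) run the full x-width; the side walls fit between their inner faces. A door opening 760 mm wide and 1984 mm tall is cut through the front wall from the floor up, its −x edge 1744 mm from the wall's −x end.


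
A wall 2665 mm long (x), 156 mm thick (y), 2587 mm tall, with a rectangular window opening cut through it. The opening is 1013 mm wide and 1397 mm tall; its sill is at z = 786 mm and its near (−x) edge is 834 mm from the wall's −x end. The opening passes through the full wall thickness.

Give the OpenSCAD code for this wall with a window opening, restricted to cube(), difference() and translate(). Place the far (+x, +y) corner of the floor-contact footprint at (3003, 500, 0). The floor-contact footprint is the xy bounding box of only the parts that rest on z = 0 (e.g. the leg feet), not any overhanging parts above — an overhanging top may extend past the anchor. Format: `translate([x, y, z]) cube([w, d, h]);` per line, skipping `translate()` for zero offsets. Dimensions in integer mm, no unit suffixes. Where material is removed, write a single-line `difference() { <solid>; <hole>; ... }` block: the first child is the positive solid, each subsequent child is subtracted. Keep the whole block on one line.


difference() { translate([338, 344, 0]) cube([2665, 156, 2587]); translate([1172, 344, 786]) cube([1013, 156, 1397]); }


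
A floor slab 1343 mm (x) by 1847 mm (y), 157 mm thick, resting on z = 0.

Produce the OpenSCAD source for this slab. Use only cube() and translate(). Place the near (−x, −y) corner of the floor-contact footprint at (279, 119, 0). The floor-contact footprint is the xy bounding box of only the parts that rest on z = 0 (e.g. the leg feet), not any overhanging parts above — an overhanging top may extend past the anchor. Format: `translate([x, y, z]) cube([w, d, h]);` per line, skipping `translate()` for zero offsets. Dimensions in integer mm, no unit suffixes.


translate([279, 119, 0]) cube([1343, 1847, 157]);


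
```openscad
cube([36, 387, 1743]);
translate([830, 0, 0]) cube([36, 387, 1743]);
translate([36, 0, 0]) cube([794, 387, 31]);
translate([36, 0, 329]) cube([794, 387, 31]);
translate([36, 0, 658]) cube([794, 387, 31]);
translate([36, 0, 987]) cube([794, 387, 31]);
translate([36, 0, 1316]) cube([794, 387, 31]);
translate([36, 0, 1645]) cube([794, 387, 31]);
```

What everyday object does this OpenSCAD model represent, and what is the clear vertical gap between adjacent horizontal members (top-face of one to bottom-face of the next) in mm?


A bookshelf. The clear shelf gap is 298 mm.

Two tall side panels with 6 horizontal boards between them — a bookshelf. The first two shelf undersides are at z = 0 and z = 329; with shelf thickness 31, the clear gap is 329 − 0 − 31 = 298 mm.


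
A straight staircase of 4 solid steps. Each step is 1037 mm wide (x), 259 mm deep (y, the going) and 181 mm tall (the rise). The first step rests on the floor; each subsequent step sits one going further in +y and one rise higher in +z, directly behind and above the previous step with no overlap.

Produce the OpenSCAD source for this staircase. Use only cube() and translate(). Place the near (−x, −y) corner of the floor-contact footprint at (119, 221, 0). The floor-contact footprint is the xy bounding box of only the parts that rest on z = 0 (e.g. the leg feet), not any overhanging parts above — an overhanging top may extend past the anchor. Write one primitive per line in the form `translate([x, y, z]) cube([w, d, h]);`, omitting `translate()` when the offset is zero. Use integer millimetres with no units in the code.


translate([119, 221, 0]) cube([1037, 259, 181]);
translate([119, 480, 181]) cube([1037, 259, 181]);
translate([119, 739, 362]) cube([1037, 259, 181]);
translate([119, 998, 543]) cube([1037, 259, 181]);


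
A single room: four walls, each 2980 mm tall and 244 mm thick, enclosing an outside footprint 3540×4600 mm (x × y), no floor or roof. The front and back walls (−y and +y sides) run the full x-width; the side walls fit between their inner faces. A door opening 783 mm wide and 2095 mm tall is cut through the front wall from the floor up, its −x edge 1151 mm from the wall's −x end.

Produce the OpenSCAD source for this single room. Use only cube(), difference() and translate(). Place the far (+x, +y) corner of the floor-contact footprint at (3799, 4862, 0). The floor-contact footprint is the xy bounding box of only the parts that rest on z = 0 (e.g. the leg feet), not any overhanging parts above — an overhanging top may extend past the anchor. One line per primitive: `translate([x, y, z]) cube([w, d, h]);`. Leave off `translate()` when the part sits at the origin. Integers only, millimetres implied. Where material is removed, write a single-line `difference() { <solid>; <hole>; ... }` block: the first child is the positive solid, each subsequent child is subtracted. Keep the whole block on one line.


difference() { translate([259, 262, 0]) cube([3540, 244, 2980]); translate([1410, 262, 0]) cube([783, 244, 2095]); }
translate([259, 4618, 0]) cube([3540, 244, 2980]);
translate([259, 506, 0]) cube([244, 4112, 2980]);
translate([3555, 506, 0]) cube([244, 4112, 2980]);


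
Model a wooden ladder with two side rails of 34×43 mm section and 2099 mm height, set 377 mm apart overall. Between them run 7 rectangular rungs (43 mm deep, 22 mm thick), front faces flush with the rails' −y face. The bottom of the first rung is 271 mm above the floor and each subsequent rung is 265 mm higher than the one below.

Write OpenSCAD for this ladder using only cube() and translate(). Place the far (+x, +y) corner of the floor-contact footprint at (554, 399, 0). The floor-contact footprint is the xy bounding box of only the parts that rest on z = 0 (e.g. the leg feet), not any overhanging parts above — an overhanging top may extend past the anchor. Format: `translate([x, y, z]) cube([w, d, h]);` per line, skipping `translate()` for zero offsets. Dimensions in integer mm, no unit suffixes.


// rung span = 377 - 2*34 = 309
// rung[k] z = 271 + k*265
translate([177, 356, 0]) cube([34, 43, 2099]);
translate([520, 356, 0]) cube([34, 43, 2099]);
translate([211, 356, 271]) cube([309, 43, 22]);
translate([211, 356, 536]) cube([309, 43, 22]);
translate([211, 356, 801]) cube([309, 43, 22]);
translate([211, 356, 1066]) cube([309, 43, 22]);
translate([211, 356, 1331]) cube([309, 43, 22]);
translate([211, 356, 1596]) cube([309, 43, 22]);
translate([211, 356, 1861]) cube([309, 43, 22]);


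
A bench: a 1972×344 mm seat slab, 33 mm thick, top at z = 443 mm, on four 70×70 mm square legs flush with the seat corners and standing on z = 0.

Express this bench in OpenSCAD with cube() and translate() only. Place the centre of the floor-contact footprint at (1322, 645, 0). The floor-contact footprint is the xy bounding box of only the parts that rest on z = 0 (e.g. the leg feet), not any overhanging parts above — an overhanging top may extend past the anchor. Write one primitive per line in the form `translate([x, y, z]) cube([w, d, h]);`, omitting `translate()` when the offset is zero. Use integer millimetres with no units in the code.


// leg_h = 443 − 33 = 410
translate([336, 473, 410]) cube([1972, 344, 33]);
translate([336, 473, 0]) cube([70, 70, 410]);
translate([336, 747, 0]) cube([70, 70, 410]);
translate([2238, 473, 0]) cube([70, 70, 410]);
translate([2238, 747, 0]) cube([70, 70, 410]);


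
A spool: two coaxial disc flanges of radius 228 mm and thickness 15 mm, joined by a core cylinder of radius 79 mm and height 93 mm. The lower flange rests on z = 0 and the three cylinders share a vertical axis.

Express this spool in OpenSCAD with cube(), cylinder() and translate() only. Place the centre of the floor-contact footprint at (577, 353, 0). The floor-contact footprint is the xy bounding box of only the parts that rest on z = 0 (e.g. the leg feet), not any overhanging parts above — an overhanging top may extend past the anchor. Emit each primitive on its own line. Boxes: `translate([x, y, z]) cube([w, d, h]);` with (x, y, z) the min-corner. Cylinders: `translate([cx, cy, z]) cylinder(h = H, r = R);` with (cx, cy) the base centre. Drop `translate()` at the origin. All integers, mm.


translate([577, 353, 0]) cylinder(h = 15, r = 228);
translate([577, 353, 15]) cylinder(h = 93, r = 79);
translate([577, 353, 108]) cylinder(h = 15, r = 228);


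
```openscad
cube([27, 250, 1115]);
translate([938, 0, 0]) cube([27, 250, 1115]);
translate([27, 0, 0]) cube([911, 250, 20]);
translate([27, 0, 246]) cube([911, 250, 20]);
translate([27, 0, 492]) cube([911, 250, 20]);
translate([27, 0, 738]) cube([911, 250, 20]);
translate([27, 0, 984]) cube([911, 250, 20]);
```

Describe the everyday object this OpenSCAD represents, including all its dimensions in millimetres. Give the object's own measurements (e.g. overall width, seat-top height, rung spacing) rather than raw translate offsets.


An open bookshelf. Two side panels, each 27 mm thick, 250 mm deep and 1115 mm tall, stand 965 mm apart (outside-to-outside). Between them sit 5 shelves, each 20 mm thick and 250 mm deep, spanning the full gap between the sides. The bottom shelf rests on the floor (its underside at z = 0) and the clear gap between one shelf's top and the next shelf's underside is 226 mm.


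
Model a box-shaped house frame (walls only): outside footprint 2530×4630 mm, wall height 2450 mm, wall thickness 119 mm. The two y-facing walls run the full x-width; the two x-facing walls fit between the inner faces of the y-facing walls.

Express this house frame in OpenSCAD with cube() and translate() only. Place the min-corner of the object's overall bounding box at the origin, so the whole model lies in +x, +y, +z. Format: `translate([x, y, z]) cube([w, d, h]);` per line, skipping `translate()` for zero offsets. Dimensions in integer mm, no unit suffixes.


cube([2530, 119, 2450]);
translate([0, 4511, 0]) cube([2530, 119, 2450]);
translate([0, 119, 0]) cube([119, 4392, 2450]);
translate([2411, 119, 0]) cube([119, 4392, 2450]);


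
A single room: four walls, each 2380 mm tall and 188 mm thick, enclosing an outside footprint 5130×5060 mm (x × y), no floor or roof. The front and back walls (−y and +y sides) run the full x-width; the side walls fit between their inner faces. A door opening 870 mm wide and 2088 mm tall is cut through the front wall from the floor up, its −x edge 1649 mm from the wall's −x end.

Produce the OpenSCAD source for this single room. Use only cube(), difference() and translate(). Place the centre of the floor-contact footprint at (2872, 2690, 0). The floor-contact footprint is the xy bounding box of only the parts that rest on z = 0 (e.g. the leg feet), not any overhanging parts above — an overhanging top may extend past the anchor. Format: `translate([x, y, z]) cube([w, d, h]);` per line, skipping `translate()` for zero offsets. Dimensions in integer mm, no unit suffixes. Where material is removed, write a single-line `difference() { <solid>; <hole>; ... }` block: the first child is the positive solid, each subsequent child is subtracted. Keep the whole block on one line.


difference() { translate([307, 160, 0]) cube([5130, 188, 2380]); translate([1956, 160, 0]) cube([870, 188, 2088]); }
translate([307, 5032, 0]) cube([5130, 188, 2380]);
translate([307, 348, 0]) cube([188, 4684, 2380]);
translate([5249, 348, 0]) cube([188, 4684, 2380]);


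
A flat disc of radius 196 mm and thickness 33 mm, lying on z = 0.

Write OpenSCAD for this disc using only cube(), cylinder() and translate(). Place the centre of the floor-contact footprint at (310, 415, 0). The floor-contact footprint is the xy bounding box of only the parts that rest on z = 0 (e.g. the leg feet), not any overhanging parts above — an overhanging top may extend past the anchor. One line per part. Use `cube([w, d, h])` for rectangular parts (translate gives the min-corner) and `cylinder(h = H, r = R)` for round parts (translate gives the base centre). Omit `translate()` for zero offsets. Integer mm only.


translate([310, 415, 0]) cylinder(h = 33, r = 196);


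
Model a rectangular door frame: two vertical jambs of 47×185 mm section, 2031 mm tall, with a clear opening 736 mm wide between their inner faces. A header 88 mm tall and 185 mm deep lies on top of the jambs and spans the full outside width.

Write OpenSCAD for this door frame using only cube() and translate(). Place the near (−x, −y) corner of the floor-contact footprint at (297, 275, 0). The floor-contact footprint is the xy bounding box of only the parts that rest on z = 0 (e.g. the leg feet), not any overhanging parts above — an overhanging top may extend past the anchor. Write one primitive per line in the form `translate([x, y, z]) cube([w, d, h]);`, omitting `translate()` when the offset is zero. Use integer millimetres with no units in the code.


translate([297, 275, 0]) cube([47, 185, 2031]);
translate([1080, 275, 0]) cube([47, 185, 2031]);
translate([297, 275, 2031]) cube([830, 185, 88]);


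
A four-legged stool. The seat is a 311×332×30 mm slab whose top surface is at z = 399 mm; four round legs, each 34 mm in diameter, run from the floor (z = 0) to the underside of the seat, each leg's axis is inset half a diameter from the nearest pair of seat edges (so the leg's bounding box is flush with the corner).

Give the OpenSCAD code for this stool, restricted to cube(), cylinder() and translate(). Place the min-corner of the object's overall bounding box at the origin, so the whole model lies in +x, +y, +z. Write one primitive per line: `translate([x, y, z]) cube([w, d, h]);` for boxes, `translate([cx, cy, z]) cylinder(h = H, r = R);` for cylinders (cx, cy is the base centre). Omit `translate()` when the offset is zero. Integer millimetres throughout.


translate([0, 0, 369]) cube([311, 332, 30]);
translate([17, 17, 0]) cylinder(h = 369, r = 17);
translate([294, 17, 0]) cylinder(h = 369, r = 17);
translate([17, 315, 0]) cylinder(h = 369, r = 17);
translate([294, 315, 0]) cylinder(h = 369, r = 17);


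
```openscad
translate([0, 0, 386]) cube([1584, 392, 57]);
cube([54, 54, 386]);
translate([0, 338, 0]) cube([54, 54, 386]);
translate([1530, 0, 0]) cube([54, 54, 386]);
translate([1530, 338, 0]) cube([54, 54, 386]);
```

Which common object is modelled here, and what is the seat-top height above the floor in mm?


A bench. The seat-top height is 443 mm.

A long slab on four corner posts — a bench. The slab sits at z = 386 with thickness 57, so the top is 386 + 57 = 443 mm.


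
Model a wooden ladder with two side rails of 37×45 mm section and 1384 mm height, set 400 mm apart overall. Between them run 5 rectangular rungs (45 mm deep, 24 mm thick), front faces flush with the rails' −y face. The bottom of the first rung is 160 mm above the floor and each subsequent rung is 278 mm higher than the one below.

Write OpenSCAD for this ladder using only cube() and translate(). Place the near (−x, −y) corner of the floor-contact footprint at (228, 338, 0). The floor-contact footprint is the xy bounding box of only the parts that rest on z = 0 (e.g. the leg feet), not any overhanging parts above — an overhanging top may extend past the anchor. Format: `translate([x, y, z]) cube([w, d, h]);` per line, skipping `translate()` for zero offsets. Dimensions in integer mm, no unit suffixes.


translate([228, 338, 0]) cube([37, 45, 1384]);
translate([591, 338, 0]) cube([37, 45, 1384]);
translate([265, 338, 160]) cube([326, 45, 24]);
translate([265, 338, 438]) cube([326, 45, 24]);
translate([265, 338, 716]) cube([326, 45, 24]);
translate([265, 338, 994]) cube([326, 45, 24]);
translate([265, 338, 1272]) cube([326, 45, 24]);


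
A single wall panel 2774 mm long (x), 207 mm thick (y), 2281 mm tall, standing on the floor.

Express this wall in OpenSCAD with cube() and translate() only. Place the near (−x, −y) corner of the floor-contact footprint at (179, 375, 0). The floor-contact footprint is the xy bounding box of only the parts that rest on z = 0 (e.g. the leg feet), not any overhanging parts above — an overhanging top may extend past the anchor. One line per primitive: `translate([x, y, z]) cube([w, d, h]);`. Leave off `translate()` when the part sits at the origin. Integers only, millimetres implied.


translate([179, 375, 0]) cube([2774, 207, 2281]);
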